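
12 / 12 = 1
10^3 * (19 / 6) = 9500 / 3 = 3166.67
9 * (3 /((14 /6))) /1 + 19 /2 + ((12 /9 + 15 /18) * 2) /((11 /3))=3427 /154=22.25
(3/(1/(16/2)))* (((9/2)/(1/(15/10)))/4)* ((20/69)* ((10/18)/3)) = 50/23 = 2.17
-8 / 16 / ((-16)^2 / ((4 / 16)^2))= -1 / 8192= -0.00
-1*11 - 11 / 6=-12.83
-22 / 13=-1.69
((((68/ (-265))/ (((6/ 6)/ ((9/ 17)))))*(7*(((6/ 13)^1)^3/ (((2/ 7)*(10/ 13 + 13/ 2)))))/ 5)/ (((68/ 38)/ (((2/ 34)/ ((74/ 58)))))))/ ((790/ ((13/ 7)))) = -0.00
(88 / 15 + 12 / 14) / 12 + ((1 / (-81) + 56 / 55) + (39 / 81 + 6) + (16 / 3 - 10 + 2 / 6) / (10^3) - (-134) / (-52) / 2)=6.75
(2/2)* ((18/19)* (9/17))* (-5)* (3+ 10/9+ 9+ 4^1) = -13860/323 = -42.91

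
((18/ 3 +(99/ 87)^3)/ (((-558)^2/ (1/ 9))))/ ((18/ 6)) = 60757/ 68344709364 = 0.00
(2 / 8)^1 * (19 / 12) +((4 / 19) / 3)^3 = 1173913 / 2963088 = 0.40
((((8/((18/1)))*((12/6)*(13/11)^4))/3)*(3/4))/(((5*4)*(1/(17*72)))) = 1942148/73205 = 26.53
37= 37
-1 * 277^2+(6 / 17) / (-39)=-16957111 / 221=-76729.01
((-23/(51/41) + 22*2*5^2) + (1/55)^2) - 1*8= 165615776/154275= 1073.51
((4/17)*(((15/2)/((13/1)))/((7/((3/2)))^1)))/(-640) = -9/198016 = -0.00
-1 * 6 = -6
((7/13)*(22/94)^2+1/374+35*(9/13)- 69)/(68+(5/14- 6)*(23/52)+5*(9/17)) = -13453527276/20494724261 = -0.66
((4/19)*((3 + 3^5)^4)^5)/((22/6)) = 7904663523402633358735333700617269247874602893312/209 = 37821356571304465831269540000000000000000000000.00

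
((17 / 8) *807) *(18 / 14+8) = 15923.84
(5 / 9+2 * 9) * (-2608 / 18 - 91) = -354541 / 81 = -4377.05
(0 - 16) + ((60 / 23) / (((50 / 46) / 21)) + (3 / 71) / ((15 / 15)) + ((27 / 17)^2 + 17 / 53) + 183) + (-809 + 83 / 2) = -5950995997 / 10875070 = -547.21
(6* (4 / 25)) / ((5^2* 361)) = 24 / 225625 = 0.00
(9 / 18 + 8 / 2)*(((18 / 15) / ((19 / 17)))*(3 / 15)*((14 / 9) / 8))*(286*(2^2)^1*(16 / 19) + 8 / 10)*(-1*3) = -24524829 / 45125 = -543.49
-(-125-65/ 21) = 2690/ 21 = 128.10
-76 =-76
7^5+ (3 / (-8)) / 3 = 134455 / 8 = 16806.88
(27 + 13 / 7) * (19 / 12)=1919 / 42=45.69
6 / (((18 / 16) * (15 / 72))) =128 / 5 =25.60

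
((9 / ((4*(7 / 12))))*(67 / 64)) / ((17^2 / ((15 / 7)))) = 27135 / 906304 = 0.03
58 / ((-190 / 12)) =-348 / 95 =-3.66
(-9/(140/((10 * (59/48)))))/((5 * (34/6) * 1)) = -0.03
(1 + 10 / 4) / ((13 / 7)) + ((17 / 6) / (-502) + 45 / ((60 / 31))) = 491975 / 19578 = 25.13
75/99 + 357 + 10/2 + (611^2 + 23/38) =468600191/1254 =373684.36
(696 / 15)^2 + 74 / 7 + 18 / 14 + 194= 2358.82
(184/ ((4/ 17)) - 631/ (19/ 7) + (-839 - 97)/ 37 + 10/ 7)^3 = 17308877874329429081/ 119168121961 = 145247551.02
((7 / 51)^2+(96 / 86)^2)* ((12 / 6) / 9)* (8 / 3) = 97332880 / 129849723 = 0.75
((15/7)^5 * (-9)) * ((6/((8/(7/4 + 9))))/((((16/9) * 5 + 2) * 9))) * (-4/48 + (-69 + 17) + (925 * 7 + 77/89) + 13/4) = -1008600010734375/4690900928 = -215012.00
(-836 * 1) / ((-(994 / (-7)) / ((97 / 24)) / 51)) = -344641 / 284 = -1213.52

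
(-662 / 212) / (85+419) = -331 / 53424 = -0.01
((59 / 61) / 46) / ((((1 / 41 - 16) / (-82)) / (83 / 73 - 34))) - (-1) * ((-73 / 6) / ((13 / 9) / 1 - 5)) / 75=-75158301823 / 21467022400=-3.50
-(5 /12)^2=-25 /144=-0.17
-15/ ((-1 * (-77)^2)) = 15/ 5929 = 0.00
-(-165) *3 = 495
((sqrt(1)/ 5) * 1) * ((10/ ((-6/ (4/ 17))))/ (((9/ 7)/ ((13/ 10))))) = -0.08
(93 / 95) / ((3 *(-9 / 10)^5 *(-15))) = 124000 / 3365793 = 0.04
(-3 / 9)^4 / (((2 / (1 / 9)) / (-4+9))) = 5 / 1458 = 0.00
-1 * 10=-10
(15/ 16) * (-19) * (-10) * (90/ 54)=2375/ 8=296.88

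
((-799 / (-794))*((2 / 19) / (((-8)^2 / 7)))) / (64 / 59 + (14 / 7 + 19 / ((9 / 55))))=2969883 / 30554822336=0.00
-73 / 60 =-1.22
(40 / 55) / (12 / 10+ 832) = 20 / 22913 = 0.00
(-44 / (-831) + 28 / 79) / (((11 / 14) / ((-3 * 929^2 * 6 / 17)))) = -1938818154336 / 4092121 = -473792.97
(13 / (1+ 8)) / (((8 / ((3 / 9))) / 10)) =65 / 108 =0.60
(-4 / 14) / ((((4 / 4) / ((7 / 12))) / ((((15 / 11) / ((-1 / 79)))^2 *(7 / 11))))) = -3276525 / 2662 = -1230.85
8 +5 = 13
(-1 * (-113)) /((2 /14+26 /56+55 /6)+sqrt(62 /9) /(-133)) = 721392 * sqrt(62) /243327809+2813248452 /243327809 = 11.58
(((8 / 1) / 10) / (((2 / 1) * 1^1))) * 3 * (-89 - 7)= -576 / 5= -115.20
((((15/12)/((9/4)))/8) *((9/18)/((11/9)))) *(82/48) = 205/4224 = 0.05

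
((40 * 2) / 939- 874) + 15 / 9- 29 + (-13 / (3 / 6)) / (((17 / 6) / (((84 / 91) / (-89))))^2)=-25184384899136 / 27943885983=-901.25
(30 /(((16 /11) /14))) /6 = 385 /8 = 48.12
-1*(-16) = 16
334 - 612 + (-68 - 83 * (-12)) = 650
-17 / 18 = -0.94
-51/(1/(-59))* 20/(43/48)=2888640/43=67177.67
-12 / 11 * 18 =-216 / 11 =-19.64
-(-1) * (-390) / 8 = -195 / 4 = -48.75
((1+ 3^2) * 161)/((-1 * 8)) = -805/4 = -201.25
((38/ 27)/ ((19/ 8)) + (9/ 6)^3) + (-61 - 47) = -22471/ 216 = -104.03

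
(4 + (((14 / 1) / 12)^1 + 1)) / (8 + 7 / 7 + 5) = 37 / 84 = 0.44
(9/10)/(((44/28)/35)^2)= 108045/242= 446.47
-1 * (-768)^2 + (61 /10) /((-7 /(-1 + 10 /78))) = -805108723 /1365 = -589823.24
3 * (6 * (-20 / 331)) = -1.09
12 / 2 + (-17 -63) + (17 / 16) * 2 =-575 / 8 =-71.88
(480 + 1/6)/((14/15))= 14405/28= 514.46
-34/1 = -34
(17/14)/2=17/28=0.61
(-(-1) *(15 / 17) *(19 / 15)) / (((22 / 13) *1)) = 247 / 374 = 0.66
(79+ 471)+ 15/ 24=4405/ 8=550.62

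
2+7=9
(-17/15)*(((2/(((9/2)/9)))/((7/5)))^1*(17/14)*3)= -11.80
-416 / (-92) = 104 / 23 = 4.52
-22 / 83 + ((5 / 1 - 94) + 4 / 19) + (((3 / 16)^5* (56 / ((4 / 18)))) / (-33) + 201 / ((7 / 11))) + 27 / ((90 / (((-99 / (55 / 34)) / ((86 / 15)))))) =1530275808474009 / 6843855011840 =223.60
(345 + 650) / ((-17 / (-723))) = 719385 / 17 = 42316.76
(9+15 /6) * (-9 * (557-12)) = -112815 /2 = -56407.50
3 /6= 1 /2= 0.50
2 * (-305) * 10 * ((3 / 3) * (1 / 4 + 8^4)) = -24987125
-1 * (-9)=9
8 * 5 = 40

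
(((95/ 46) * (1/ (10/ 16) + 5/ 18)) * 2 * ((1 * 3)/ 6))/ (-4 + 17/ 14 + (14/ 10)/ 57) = -2135315/ 1520346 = -1.40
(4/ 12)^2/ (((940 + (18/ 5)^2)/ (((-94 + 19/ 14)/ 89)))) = -32425/ 267162336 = -0.00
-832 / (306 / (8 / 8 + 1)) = -832 / 153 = -5.44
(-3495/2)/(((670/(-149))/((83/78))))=2881511/6968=413.53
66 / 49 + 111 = 5505 / 49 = 112.35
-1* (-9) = 9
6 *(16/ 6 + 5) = 46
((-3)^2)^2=81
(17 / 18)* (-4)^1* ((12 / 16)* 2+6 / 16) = -85 / 12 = -7.08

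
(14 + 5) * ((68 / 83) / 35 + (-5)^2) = 1381167 / 2905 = 475.44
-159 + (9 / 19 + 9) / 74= -111687 / 703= -158.87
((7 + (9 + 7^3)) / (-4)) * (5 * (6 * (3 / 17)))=-16155 / 34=-475.15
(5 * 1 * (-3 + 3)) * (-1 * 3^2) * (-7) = 0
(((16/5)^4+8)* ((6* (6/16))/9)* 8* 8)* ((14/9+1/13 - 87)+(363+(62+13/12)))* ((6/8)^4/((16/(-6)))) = -7591939569/104000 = -72999.42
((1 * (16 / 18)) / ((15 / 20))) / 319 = 32 / 8613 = 0.00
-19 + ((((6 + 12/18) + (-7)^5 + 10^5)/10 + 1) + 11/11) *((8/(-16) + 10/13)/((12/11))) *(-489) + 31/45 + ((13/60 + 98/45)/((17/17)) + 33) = -3133416809/3120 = -1004300.26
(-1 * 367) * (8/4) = -734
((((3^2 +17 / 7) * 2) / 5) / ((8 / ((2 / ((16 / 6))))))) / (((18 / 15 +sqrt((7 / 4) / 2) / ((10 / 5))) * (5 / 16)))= 9216 / 6839 - 960 * sqrt(14) / 6839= 0.82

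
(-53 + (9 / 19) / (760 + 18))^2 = 613773532969 / 218507524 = 2808.94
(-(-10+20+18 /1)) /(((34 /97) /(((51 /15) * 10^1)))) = -2716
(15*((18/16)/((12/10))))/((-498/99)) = -7425/2656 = -2.80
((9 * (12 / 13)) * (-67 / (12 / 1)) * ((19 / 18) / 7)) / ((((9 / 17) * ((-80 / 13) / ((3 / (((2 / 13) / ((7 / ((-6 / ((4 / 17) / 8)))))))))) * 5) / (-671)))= 192.78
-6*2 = -12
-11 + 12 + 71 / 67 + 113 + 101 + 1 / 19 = 275111 / 1273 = 216.11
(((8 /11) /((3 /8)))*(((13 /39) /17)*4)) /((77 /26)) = 0.05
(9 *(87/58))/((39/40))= 180/13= 13.85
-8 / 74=-4 / 37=-0.11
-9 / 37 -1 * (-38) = 37.76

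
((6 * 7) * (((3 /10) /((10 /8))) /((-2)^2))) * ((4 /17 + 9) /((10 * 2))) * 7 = 69237 /8500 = 8.15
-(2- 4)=2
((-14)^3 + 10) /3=-2734 /3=-911.33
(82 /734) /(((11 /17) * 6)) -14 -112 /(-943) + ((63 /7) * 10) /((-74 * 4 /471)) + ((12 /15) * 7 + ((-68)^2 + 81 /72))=4473.66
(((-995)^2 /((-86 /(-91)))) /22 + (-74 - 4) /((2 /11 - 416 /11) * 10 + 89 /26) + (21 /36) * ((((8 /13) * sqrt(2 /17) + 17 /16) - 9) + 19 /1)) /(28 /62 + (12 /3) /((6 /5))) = 217 * sqrt(34) /38896 + 14300686792691445 /1136552310784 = 12582.55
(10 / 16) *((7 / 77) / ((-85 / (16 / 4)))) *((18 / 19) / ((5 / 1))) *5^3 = -225 / 3553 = -0.06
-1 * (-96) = 96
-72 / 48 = -1.50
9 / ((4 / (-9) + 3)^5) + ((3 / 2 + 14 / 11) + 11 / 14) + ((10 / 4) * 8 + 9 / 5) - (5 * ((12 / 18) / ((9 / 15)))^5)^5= -77391993547640638266538513157364867994 / 1778945509800898503203859242371695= -43504.42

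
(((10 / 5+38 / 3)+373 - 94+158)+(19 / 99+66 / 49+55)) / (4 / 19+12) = 46840795 / 1125432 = 41.62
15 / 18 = 5 / 6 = 0.83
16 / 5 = 3.20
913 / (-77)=-83 / 7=-11.86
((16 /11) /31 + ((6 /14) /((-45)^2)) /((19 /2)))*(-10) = -2874164 /6122655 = -0.47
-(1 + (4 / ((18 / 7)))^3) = -3473 / 729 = -4.76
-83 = -83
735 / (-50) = -147 / 10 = -14.70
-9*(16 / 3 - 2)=-30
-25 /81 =-0.31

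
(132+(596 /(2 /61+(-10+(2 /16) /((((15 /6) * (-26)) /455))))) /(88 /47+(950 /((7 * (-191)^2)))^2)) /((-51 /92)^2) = 6594623504904813889600 /19743927774006624903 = 334.01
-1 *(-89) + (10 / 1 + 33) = 132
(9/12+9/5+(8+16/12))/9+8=5033/540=9.32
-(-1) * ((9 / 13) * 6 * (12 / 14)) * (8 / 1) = 2592 / 91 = 28.48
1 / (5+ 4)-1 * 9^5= -531440 / 9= -59048.89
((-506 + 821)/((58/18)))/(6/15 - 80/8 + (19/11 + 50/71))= -527175/38657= -13.64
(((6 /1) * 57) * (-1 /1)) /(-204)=1.68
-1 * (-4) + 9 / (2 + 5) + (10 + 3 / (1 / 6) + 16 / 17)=4073 / 119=34.23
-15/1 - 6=-21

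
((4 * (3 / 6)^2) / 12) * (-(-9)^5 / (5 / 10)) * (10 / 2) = 98415 / 2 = 49207.50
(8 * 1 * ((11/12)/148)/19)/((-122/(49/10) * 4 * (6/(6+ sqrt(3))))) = -0.00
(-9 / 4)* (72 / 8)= -81 / 4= -20.25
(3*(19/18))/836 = 1/264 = 0.00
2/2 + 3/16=19/16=1.19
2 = 2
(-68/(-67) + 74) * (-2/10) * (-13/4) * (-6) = -98007/335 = -292.56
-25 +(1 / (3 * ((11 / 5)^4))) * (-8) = -1103075 / 43923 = -25.11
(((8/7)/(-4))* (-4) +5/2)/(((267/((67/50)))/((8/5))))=2278/77875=0.03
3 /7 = 0.43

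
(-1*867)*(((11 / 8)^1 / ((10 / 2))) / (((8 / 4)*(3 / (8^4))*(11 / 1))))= -73984 / 5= -14796.80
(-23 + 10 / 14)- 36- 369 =-2991 / 7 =-427.29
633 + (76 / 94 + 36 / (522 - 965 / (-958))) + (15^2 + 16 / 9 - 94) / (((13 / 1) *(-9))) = 15690128275340 / 24797020131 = 632.74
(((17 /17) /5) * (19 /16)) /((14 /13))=247 /1120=0.22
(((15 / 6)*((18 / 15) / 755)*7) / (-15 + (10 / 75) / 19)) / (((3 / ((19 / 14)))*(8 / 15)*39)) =-5415 / 134206384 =-0.00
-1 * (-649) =649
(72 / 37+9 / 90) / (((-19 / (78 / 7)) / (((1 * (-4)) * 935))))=22083204 / 4921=4487.54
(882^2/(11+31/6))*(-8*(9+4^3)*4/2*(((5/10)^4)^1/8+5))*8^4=-111825093832704/97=-1152836018893.86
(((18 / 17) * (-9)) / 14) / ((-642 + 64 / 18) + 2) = 729 / 681632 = 0.00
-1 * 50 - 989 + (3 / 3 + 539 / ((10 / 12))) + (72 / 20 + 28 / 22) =-21248 / 55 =-386.33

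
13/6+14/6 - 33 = -57/2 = -28.50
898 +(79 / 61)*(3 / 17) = 931463 / 1037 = 898.23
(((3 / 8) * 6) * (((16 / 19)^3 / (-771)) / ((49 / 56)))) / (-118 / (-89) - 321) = 2187264 / 351066590791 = 0.00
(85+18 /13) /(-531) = -1123 /6903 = -0.16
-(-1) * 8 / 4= 2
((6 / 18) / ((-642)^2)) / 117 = 1 / 144669564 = 0.00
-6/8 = -3/4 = -0.75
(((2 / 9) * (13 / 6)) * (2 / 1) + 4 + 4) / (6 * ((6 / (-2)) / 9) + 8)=121 / 81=1.49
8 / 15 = 0.53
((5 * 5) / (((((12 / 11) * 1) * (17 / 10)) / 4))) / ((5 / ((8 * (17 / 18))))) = 2200 / 27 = 81.48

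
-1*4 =-4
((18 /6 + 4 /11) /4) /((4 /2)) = 37 /88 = 0.42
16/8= 2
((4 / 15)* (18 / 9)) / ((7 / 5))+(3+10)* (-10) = -2722 / 21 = -129.62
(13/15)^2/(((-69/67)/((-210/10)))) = 79261/5175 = 15.32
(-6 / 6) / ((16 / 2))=-1 / 8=-0.12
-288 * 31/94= -4464/47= -94.98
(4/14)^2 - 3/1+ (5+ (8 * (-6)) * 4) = -9306/49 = -189.92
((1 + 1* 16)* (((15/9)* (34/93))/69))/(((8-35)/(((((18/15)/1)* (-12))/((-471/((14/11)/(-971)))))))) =64736/290540962503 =0.00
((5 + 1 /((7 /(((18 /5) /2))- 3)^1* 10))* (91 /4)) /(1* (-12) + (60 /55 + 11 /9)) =-526383 /43840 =-12.01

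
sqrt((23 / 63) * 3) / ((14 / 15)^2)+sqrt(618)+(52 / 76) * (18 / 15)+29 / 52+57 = 75 * sqrt(483) / 1372+sqrt(618)+288391 / 4940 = 84.44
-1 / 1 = -1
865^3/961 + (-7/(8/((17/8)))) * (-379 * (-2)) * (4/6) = 31022959939/46128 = 672540.75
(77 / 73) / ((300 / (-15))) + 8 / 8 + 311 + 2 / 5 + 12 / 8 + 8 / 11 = 5052067 / 16060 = 314.57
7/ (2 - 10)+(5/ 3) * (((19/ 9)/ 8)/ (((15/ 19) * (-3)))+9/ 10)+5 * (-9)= -43313/ 972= -44.56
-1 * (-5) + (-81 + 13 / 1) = -63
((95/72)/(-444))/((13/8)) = -95/51948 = -0.00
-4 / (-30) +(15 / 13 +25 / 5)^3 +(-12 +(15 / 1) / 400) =116642717 / 527280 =221.22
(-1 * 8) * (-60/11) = 480/11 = 43.64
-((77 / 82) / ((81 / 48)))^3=-233744896 / 1356572043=-0.17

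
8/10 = 4/5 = 0.80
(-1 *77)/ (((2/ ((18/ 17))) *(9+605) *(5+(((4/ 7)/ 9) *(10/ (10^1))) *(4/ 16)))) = -43659/ 3298408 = -0.01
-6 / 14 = -3 / 7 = -0.43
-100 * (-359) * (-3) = -107700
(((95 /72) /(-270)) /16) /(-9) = 0.00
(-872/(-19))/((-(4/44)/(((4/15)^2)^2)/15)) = -2455552/64125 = -38.29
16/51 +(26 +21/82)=26.57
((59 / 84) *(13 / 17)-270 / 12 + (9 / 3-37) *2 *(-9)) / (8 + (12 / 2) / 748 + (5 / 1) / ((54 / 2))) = 83414727 / 1158290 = 72.02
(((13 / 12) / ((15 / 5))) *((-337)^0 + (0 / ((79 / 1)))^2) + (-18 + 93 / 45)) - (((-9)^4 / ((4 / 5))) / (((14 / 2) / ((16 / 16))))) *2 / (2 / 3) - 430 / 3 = -1157224 / 315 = -3673.73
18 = 18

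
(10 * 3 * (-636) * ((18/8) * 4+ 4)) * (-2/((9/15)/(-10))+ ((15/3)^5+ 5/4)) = -783703050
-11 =-11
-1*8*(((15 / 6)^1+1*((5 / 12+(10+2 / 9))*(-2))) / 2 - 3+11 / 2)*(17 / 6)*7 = 29512 / 27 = 1093.04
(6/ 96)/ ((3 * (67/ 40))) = 5/ 402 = 0.01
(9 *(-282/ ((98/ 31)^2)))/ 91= -1219509/ 436982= -2.79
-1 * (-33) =33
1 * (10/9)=10/9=1.11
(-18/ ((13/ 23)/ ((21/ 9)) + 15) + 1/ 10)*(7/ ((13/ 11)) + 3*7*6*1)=-1516403/ 10634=-142.60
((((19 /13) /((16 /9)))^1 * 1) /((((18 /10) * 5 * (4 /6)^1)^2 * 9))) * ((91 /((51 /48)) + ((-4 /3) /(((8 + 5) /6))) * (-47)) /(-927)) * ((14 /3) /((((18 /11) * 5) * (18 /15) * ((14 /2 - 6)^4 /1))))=-1543465 /10354797648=-0.00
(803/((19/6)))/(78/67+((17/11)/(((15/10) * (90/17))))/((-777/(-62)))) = 186234044535/866403952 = 214.95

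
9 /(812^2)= 9 /659344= 0.00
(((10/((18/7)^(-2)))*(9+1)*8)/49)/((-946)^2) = 64800/537173329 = 0.00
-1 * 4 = -4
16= 16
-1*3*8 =-24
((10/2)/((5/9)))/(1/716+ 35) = 6444/25061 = 0.26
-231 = -231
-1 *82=-82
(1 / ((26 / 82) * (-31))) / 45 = -41 / 18135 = -0.00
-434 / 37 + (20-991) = -36361 / 37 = -982.73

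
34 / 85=2 / 5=0.40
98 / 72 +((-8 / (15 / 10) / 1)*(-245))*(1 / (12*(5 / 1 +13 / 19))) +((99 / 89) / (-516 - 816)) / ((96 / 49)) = 2101469909 / 102425472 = 20.52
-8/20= -2/5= -0.40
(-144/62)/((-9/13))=3.35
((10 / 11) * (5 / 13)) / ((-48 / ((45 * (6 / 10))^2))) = -6075 / 1144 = -5.31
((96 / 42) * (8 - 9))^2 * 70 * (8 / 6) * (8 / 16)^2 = 2560 / 21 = 121.90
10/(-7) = -10/7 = -1.43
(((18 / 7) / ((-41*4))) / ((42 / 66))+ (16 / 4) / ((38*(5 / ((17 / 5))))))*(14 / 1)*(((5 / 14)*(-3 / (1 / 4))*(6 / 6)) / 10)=-268761 / 954275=-0.28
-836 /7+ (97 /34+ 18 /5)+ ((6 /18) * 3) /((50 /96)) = -660781 /5950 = -111.06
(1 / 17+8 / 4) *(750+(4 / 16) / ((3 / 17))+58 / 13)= 4127095 / 2652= 1556.22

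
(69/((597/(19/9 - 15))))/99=-2668/177309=-0.02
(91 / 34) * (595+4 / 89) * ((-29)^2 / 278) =29158311 / 6052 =4817.96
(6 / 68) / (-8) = -3 / 272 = -0.01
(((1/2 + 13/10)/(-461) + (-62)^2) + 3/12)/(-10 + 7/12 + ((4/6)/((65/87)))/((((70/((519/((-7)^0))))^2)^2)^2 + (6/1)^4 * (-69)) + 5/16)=-162682063976772322600321749236630556/385273525850036197699196690815819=-422.25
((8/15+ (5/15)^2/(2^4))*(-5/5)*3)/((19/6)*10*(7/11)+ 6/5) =-4279/56368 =-0.08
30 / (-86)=-15 / 43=-0.35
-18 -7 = -25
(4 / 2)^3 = 8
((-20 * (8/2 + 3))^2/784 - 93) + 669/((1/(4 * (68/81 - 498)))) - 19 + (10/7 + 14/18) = -1330486.28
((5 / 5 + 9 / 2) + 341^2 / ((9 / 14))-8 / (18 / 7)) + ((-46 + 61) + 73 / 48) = 26049667 / 144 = 180900.47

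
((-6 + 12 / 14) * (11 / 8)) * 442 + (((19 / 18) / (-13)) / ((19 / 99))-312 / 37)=-21107231 / 6734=-3134.43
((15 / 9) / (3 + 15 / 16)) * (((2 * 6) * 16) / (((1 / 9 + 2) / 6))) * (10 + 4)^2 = 860160 / 19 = 45271.58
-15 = -15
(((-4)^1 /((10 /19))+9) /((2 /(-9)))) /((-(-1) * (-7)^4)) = -9 /3430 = -0.00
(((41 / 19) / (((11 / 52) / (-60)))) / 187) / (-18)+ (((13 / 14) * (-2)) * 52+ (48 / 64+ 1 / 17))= -313788991 / 3282972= -95.58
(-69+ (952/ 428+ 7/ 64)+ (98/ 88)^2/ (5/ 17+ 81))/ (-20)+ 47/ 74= 1681111328471/ 423700414720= 3.97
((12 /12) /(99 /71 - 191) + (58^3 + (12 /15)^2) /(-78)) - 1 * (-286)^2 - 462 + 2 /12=-556251863623 /6562725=-84759.28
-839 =-839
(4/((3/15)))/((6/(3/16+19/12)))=425/72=5.90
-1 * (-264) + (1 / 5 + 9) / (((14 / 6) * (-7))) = 64542 / 245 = 263.44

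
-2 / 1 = -2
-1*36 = -36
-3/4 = -0.75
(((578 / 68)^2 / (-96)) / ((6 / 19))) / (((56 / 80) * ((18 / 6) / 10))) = -137275 / 12096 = -11.35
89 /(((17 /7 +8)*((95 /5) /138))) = 85974 /1387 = 61.99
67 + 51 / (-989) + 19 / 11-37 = 344600 / 10879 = 31.68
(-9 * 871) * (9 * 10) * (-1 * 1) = 705510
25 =25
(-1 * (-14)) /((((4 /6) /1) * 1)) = 21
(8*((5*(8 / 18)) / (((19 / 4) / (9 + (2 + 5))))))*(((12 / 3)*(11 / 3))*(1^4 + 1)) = 901120 / 513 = 1756.57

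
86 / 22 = 43 / 11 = 3.91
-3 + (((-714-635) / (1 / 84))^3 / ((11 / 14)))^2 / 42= 9879937456561459521249046929045 / 121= 81652375674061648935942540000.00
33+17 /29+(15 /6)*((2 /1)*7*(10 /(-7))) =-476 /29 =-16.41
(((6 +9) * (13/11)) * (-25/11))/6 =-6.71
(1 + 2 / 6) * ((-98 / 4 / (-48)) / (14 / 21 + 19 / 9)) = 49 / 200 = 0.24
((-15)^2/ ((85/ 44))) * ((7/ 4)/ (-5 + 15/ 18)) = -4158/ 85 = -48.92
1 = 1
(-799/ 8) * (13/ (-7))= 10387/ 56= 185.48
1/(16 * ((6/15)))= 5/32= 0.16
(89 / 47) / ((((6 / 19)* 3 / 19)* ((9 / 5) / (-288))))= -2570320 / 423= -6076.41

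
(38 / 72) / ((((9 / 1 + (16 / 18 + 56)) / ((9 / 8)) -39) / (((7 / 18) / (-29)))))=-133 / 367720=-0.00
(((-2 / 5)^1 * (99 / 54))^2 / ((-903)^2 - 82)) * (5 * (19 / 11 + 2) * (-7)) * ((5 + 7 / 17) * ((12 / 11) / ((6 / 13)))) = -29848 / 27118485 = -0.00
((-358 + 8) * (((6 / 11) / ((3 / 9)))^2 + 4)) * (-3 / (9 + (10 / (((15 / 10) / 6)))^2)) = 848400 / 194689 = 4.36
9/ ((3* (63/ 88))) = 88/ 21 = 4.19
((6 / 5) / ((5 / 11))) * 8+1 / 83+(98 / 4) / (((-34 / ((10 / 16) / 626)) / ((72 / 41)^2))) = 392170630874 / 18560047075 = 21.13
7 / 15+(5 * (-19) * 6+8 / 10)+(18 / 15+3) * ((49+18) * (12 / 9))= -2903 / 15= -193.53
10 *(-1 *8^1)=-80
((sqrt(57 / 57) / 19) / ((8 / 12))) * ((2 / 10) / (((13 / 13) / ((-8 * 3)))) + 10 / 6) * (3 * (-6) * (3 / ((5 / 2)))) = 2538 / 475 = 5.34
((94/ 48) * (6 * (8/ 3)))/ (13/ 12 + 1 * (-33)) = -376/ 383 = -0.98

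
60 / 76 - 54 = -1011 / 19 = -53.21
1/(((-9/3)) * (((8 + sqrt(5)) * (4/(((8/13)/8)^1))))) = -0.00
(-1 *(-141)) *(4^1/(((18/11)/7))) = 7238/3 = 2412.67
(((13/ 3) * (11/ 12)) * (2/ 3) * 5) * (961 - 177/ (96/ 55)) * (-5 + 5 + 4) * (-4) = -6555835/ 36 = -182106.53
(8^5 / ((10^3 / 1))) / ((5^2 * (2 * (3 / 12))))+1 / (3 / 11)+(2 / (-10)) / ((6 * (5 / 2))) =58826 / 9375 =6.27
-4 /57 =-0.07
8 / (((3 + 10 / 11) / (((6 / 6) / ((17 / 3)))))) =264 / 731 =0.36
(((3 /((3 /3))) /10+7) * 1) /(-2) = -73 /20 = -3.65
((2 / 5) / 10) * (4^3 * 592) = 37888 / 25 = 1515.52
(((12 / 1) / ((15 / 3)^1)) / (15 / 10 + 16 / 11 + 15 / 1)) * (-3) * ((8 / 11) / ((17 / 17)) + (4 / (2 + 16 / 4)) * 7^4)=-1268304 / 1975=-642.18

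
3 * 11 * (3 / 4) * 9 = 891 / 4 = 222.75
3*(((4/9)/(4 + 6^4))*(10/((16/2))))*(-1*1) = -1/780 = -0.00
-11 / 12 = -0.92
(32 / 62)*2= 32 / 31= 1.03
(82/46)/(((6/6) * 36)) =41/828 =0.05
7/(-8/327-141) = -2289/46115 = -0.05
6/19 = 0.32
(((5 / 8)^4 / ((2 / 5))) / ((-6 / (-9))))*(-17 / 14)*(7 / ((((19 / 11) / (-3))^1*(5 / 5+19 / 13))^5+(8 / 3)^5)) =-2315829909783121875 / 61484157184359006208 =-0.04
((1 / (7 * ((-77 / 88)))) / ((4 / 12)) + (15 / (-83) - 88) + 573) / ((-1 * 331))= -1969768 / 1346177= -1.46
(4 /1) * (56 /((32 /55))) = 385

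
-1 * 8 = -8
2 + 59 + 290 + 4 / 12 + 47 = 1195 / 3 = 398.33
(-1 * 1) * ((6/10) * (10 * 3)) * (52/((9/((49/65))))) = -392/5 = -78.40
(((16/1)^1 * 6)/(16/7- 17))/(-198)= 112/3399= 0.03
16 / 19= 0.84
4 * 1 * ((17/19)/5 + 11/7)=4656/665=7.00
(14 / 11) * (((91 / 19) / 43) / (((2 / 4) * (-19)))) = -2548 / 170753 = -0.01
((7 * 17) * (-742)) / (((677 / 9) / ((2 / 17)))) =-93492 / 677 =-138.10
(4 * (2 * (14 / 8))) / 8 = 7 / 4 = 1.75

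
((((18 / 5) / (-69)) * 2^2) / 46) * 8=-96 / 2645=-0.04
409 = 409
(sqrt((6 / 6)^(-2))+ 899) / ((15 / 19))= 1140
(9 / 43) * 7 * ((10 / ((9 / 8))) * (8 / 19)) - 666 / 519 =593666 / 141341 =4.20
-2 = -2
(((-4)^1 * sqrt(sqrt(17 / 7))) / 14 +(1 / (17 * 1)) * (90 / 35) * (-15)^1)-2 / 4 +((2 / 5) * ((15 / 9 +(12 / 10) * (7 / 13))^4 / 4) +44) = -2 * 17^(1 / 4) * 7^(3 / 4) / 49 +37933189107472 / 860310871875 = 43.74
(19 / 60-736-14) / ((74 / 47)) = -2114107 / 4440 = -476.15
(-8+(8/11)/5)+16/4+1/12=-2489/660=-3.77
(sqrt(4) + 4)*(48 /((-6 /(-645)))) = 30960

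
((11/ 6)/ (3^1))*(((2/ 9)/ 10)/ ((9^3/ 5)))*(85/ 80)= 187/ 1889568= 0.00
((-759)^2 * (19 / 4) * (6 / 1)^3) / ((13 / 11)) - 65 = 6501649321 / 13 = 500126870.85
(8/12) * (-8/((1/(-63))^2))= -21168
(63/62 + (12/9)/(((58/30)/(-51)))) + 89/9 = -392695/16182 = -24.27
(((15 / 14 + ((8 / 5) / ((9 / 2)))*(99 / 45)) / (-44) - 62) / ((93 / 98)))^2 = 3623230114452529 / 847688490000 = 4274.25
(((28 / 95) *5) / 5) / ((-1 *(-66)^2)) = -7 / 103455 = -0.00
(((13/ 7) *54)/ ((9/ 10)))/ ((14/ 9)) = 3510/ 49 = 71.63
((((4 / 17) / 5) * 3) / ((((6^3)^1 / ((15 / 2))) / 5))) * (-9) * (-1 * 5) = 75 / 68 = 1.10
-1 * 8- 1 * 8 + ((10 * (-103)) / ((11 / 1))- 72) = -1998 / 11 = -181.64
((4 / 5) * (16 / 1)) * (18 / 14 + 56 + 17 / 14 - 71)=-160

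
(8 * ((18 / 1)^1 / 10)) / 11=72 / 55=1.31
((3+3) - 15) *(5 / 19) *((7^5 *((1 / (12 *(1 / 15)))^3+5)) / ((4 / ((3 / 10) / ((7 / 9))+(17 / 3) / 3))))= -1531081685 / 9728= -157389.15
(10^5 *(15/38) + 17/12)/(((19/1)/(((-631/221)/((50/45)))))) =-17037611439/3191240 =-5338.87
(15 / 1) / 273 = 0.05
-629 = -629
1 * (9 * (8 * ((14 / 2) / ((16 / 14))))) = 441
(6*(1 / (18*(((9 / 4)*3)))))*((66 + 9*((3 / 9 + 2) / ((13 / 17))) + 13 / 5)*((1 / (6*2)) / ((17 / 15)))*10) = 3.49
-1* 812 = -812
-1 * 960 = -960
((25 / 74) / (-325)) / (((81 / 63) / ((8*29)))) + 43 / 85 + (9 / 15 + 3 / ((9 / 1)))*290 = 99712987 / 367965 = 270.98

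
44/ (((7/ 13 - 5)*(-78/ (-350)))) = -44.25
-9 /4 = -2.25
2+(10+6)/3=7.33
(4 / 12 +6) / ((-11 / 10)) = -190 / 33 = -5.76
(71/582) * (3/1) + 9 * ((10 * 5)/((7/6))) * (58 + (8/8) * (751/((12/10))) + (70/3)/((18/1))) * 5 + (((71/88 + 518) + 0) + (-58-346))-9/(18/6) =78958300549/59752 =1321433.60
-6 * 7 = -42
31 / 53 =0.58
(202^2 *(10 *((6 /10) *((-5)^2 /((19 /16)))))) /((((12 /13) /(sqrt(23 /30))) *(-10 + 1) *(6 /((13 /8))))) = -8619845 *sqrt(690) /1539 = -147124.63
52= 52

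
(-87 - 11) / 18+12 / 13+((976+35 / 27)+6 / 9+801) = 1774.44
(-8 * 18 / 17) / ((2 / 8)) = -576 / 17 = -33.88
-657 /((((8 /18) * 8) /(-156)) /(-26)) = -2997891 /4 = -749472.75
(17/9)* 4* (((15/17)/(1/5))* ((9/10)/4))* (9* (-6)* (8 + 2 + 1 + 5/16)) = -4581.56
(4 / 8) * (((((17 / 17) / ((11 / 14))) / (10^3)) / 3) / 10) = 7 / 330000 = 0.00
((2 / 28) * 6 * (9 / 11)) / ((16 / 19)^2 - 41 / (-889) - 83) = -1237869 / 290341942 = -0.00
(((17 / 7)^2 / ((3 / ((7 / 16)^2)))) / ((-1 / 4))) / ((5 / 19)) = -5491 / 960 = -5.72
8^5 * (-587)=-19234816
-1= -1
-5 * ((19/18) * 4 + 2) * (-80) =22400/9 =2488.89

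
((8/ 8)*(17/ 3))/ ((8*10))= 17/ 240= 0.07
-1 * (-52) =52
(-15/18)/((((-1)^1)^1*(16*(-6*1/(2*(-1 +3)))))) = -5/144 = -0.03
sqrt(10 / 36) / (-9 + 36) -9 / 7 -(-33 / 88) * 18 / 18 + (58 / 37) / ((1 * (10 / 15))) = sqrt(10) / 162 + 2985 / 2072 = 1.46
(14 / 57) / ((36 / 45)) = 35 / 114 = 0.31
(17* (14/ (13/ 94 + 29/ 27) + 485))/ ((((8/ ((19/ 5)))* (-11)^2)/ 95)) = 551563597/ 175208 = 3148.05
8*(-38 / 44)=-76 / 11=-6.91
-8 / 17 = -0.47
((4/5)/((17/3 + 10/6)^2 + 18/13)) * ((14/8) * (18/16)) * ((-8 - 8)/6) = -351/4610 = -0.08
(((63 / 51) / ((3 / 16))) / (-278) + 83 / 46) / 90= 193553 / 9782820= 0.02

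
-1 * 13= -13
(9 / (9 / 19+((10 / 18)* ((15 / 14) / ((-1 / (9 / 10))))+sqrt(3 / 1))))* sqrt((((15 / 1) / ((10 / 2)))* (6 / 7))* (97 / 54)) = 2508* sqrt(2037) / 282661+121296* sqrt(679) / 282661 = 11.58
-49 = -49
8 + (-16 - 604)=-612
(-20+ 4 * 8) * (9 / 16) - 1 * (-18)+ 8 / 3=329 / 12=27.42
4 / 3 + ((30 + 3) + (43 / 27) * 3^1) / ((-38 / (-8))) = 1588 / 171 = 9.29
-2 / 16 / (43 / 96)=-12 / 43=-0.28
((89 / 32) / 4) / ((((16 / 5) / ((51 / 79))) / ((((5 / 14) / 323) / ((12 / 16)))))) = 2225 / 10759168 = 0.00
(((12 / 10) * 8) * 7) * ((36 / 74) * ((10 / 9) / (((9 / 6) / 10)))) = 242.16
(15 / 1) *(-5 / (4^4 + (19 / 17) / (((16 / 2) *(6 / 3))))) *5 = -34000 / 23217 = -1.46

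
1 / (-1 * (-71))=1 / 71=0.01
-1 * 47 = -47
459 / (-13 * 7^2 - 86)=-153 / 241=-0.63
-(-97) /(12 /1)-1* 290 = -3383 /12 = -281.92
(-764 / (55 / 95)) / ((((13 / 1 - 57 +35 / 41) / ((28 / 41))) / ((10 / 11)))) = 4064480 / 214049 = 18.99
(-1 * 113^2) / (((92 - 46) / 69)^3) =-344763 / 8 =-43095.38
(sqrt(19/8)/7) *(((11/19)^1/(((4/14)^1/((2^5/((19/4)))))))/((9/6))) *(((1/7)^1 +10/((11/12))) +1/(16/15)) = 29542 *sqrt(38)/7581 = 24.02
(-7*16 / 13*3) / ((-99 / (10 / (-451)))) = -1120 / 193479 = -0.01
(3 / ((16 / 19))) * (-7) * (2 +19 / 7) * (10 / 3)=-391.88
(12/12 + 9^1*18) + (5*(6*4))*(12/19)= 4537/19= 238.79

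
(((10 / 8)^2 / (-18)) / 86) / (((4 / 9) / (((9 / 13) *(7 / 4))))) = -1575 / 572416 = -0.00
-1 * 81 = -81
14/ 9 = 1.56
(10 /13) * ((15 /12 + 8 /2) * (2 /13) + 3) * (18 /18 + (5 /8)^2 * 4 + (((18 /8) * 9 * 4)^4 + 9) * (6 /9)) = 17483596515 /208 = 84055752.48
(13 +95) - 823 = -715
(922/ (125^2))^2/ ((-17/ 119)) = -5950588/ 244140625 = -0.02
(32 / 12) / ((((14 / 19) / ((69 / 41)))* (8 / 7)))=437 / 82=5.33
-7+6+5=4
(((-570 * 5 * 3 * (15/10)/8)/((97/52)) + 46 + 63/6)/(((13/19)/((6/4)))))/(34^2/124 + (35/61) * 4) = -1399111189/9234303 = -151.51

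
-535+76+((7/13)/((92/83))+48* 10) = 25697/1196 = 21.49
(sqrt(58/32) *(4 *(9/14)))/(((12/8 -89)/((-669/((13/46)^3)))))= 586060056 *sqrt(29)/2691325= 1172.67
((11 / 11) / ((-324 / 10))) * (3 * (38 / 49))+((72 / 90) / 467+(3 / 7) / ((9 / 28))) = 3902407 / 3089205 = 1.26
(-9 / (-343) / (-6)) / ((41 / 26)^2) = -0.00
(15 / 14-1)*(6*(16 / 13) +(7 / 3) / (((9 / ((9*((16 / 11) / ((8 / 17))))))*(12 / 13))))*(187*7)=665023 / 468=1420.99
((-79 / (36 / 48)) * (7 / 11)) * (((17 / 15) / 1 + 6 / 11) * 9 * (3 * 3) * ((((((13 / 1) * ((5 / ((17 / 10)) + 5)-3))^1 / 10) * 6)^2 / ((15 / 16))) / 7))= -45091623822336 / 21855625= -2063158.74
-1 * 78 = -78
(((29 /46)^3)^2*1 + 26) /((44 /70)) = 8642428991595 /208434531712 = 41.46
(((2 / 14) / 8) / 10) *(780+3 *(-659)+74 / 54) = -16141 / 7560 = -2.14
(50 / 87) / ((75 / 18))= 0.14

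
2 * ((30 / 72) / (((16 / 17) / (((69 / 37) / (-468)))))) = -1955 / 554112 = -0.00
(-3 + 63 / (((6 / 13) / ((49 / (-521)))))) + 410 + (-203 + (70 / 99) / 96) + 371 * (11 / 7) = 1916682787 / 2475792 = 774.17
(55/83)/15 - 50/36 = -1.34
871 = 871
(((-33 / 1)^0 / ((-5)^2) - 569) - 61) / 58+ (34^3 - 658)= 56020951 / 1450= 38635.14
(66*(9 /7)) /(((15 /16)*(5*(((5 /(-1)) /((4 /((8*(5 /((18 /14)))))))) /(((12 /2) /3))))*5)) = -28512 /153125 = -0.19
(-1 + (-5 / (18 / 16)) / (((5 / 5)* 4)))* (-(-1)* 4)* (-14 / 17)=1064 / 153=6.95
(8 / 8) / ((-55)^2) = 1 / 3025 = 0.00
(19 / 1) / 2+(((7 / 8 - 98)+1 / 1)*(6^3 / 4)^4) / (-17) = 1634712839 / 34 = 48079789.38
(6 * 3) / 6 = 3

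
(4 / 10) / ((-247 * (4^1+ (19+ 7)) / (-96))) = 32 / 6175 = 0.01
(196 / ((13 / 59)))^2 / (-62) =-66863048 / 5239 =-12762.56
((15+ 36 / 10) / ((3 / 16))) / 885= 496 / 4425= 0.11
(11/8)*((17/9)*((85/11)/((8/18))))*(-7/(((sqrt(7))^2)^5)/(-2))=1445/153664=0.01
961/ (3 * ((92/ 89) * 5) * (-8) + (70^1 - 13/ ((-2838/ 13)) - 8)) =-7830042/ 505045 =-15.50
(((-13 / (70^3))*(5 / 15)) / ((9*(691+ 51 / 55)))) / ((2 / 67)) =-143 / 2104099200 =-0.00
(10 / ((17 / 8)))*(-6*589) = -282720 / 17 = -16630.59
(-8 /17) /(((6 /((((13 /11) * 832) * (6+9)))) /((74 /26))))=-615680 /187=-3292.41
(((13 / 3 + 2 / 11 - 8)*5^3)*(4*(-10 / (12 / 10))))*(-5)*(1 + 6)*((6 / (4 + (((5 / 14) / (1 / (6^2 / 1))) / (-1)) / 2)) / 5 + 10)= -8130500000 / 1683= -4830956.63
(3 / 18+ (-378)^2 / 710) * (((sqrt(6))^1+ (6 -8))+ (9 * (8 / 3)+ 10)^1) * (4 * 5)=858014 * sqrt(6) / 213+ 27456448 / 213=138770.63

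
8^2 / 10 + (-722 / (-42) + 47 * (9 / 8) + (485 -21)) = 540.47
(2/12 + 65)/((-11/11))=-391/6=-65.17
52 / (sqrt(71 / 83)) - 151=-151+52 * sqrt(5893) / 71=-94.78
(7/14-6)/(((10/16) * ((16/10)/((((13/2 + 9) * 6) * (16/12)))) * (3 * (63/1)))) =-682/189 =-3.61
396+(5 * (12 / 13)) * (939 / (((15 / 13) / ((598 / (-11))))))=-2241732 / 11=-203793.82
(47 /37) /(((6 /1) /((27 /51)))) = 141 /1258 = 0.11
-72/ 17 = -4.24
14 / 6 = 7 / 3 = 2.33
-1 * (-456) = 456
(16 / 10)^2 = 64 / 25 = 2.56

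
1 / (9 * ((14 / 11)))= 11 / 126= 0.09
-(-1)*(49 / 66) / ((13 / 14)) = 343 / 429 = 0.80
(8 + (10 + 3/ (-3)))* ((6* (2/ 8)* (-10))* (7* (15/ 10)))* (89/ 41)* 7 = -40684.94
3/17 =0.18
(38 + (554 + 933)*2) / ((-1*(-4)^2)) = -753 / 4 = -188.25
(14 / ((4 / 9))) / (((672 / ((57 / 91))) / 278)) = 23769 / 2912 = 8.16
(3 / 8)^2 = 0.14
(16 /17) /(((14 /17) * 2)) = 4 /7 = 0.57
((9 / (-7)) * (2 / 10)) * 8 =-72 / 35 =-2.06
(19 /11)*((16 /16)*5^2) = 475 /11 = 43.18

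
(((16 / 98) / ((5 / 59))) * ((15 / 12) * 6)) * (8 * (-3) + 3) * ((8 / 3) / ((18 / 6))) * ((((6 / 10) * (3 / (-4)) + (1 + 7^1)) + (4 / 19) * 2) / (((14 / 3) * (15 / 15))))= -2144532 / 4655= -460.69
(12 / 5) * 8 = 96 / 5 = 19.20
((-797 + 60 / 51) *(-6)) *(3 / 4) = 121761 / 34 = 3581.21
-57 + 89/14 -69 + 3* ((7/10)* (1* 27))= -62.94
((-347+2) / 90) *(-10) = 115 / 3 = 38.33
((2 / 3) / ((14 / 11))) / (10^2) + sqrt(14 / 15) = 11 / 2100 + sqrt(210) / 15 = 0.97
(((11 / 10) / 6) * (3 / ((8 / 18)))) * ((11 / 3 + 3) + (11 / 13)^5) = 260997429 / 29703440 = 8.79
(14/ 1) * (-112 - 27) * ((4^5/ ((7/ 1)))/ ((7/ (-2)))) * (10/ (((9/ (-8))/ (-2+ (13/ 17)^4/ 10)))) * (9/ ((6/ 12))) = 14956521127936/ 584647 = 25582139.53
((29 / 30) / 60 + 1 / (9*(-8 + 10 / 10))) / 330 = 1 / 1386000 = 0.00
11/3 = 3.67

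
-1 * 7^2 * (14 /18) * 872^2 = -260811712 /9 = -28979079.11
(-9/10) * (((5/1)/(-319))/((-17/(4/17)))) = -18/92191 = -0.00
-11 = -11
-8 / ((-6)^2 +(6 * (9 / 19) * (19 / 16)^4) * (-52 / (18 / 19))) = 131072 / 4492695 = 0.03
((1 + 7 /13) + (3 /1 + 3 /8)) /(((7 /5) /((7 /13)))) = 2555 /1352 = 1.89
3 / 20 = 0.15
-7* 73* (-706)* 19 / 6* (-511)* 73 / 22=-127847713931 / 66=-1937086574.71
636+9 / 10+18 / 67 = 426903 / 670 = 637.17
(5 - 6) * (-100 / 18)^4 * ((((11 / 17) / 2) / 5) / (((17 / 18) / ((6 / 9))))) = -27500000 / 632043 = -43.51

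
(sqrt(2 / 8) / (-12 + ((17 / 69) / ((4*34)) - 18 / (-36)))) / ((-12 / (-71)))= -1633 / 6347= -0.26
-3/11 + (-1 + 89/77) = -9/77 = -0.12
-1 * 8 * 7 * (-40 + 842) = -44912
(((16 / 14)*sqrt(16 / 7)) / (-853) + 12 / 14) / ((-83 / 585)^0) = 6 / 7- 32*sqrt(7) / 41797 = 0.86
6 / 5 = 1.20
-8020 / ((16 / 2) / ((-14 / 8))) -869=7083 / 8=885.38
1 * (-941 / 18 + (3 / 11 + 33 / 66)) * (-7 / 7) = 5099 / 99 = 51.51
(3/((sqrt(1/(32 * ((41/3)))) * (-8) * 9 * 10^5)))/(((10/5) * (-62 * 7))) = sqrt(246)/1562400000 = 0.00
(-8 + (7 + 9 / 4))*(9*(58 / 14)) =1305 / 28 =46.61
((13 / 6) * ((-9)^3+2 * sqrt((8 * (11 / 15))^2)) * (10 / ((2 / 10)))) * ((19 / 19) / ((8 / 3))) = -699335 / 24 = -29138.96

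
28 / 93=0.30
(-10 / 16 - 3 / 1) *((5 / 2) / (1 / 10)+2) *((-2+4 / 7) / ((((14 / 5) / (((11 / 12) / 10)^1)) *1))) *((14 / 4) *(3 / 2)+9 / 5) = 404811 / 12544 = 32.27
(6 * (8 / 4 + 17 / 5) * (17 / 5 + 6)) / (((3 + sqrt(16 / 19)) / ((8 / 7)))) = 3471984 / 27125-243648 * sqrt(19) / 27125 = 88.85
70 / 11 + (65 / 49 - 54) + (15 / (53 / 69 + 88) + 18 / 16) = -4852709 / 107800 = -45.02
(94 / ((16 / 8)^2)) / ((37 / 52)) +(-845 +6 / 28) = -420491 / 518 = -811.76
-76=-76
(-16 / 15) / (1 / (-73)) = 1168 / 15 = 77.87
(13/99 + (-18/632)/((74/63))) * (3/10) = 247859/7716720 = 0.03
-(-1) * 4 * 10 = 40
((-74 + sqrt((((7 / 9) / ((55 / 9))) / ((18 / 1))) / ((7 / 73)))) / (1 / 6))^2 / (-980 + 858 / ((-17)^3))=-26634910769 / 132428945 + 2181372*sqrt(8030) / 132428945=-199.65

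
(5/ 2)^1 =5/ 2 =2.50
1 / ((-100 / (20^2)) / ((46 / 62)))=-92 / 31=-2.97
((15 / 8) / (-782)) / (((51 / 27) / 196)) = -0.25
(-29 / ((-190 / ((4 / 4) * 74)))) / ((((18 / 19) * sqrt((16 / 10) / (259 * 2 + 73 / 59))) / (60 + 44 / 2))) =43993 * sqrt(722986) / 2124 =17611.41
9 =9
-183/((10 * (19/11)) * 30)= -0.35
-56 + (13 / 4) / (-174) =-38989 / 696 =-56.02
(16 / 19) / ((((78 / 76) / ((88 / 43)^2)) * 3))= 247808 / 216333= 1.15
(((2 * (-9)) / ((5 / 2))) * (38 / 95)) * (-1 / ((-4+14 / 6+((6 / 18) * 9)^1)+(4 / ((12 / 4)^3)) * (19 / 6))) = 2916 / 1825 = 1.60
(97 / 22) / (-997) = -0.00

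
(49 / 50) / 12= 0.08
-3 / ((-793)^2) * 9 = -27 / 628849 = -0.00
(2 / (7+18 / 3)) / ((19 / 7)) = 14 / 247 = 0.06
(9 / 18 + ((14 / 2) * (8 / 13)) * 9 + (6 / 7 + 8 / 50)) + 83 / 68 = 6421127 / 154700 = 41.51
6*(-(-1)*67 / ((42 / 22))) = 1474 / 7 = 210.57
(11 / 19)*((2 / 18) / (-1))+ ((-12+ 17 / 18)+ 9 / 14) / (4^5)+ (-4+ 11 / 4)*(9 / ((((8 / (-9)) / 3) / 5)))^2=-8835229453 / 306432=-28832.59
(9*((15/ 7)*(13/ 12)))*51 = 29835/ 28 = 1065.54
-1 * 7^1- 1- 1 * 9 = -17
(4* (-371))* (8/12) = -2968/3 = -989.33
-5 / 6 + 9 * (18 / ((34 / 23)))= 11093 / 102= 108.75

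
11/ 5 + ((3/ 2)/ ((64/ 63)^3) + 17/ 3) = 73118099/ 7864320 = 9.30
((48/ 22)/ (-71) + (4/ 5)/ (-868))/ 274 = -26821/ 232183490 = -0.00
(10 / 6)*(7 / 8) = 35 / 24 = 1.46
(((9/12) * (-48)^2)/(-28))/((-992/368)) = 4968/217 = 22.89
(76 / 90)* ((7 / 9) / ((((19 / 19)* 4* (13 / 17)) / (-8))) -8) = -44612 / 5265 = -8.47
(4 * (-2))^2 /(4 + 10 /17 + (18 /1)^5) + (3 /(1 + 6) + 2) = 39006721 /16061367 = 2.43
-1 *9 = -9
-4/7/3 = -4/21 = -0.19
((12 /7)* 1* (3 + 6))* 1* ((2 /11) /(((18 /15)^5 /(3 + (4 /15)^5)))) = 2279149 /673596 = 3.38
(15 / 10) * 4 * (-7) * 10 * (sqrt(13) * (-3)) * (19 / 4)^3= 2160585 * sqrt(13) / 16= 486881.25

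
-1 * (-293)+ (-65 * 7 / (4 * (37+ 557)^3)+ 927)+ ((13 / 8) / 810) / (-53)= 271034775498967 / 222159659040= 1220.00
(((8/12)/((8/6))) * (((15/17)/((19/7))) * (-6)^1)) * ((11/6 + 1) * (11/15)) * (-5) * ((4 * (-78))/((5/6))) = -72072/19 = -3793.26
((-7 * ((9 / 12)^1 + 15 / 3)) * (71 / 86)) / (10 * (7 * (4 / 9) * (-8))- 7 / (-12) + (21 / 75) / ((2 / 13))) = 0.13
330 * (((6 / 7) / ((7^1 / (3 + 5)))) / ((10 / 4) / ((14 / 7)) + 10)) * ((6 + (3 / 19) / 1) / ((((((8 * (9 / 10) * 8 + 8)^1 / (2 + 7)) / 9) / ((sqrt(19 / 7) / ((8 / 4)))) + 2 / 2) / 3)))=81062467200 / 5102027 - 131301181440 * sqrt(133) / 96938513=267.67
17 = 17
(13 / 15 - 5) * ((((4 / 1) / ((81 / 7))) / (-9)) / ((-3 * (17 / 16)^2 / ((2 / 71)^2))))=-1777664 / 47791931445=-0.00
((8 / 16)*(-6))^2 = 9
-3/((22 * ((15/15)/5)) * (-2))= 15/44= 0.34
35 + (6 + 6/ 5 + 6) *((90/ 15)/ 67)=12121/ 335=36.18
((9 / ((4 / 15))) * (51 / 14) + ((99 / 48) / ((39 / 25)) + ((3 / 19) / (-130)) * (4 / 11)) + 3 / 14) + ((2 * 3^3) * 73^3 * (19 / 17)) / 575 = 121827576102433 / 2974571600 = 40956.34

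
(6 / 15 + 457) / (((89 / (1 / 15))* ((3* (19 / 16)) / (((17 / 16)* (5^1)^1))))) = 38879 / 76095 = 0.51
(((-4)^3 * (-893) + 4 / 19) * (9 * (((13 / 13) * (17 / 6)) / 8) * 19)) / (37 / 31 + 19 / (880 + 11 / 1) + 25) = 22495067199 / 170372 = 132035.00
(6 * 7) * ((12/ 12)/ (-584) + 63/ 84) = 9177/ 292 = 31.43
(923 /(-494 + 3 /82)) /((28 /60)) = -227058 /56707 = -4.00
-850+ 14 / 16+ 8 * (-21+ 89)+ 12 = -2345 / 8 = -293.12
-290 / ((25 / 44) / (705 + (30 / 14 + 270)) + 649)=-17455680 / 39064643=-0.45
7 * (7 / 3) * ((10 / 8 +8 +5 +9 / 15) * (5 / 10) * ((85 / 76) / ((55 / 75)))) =112455 / 608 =184.96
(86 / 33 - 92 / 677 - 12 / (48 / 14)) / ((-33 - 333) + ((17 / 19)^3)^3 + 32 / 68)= 252424065026111645 / 89505434619910319274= 0.00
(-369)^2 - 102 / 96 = 2178559 / 16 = 136159.94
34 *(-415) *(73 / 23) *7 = -7210210 / 23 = -313487.39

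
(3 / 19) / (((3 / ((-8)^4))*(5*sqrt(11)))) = 13.00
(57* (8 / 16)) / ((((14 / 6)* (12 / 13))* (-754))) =-57 / 3248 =-0.02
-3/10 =-0.30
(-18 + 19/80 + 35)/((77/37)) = 7289/880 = 8.28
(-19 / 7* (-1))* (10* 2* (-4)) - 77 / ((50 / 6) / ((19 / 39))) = -504241 / 2275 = -221.64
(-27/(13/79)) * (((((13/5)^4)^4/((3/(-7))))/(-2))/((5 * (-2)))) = 254752189531129697589/3051757812500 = 83477197.47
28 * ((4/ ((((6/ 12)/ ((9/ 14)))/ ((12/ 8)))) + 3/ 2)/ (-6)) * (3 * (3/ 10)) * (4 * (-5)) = 774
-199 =-199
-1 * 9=-9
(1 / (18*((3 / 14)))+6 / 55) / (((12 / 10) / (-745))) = -407515 / 1782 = -228.68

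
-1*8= -8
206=206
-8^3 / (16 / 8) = -256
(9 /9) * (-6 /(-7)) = 6 /7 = 0.86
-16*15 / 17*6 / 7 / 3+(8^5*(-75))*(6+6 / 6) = -17203204.03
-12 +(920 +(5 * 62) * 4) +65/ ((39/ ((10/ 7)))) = 45158/ 21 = 2150.38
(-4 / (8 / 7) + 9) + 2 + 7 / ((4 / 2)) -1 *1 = 10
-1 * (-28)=28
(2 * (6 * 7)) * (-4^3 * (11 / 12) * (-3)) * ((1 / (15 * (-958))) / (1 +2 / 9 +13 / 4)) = -0.23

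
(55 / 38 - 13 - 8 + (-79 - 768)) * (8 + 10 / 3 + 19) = -2996539 / 114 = -26285.43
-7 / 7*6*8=-48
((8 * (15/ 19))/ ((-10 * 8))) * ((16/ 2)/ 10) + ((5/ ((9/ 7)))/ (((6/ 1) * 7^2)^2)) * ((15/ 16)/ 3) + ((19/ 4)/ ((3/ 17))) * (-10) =-45478471897/ 168920640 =-269.23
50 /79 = 0.63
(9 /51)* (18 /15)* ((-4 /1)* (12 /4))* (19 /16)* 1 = -513 /170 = -3.02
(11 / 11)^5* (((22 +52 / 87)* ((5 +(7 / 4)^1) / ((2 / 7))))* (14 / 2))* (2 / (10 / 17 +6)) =1052793 / 928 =1134.48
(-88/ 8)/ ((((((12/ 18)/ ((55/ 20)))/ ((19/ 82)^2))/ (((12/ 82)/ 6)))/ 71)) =-9304053/ 2205472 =-4.22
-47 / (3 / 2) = -31.33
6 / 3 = 2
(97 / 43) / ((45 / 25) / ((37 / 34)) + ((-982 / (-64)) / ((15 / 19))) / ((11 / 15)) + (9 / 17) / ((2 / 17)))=6316640 / 91444531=0.07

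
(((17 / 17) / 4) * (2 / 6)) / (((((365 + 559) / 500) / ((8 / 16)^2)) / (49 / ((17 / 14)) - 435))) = -838625 / 188496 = -4.45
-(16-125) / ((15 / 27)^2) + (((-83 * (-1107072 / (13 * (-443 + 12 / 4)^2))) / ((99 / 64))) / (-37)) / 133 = 751762038563 / 2128701575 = 353.16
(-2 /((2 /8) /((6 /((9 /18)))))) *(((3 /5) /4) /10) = -36 /25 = -1.44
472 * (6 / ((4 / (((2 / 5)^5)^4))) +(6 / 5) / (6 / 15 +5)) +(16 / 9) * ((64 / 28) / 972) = 104.89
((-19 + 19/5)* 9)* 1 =-684/5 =-136.80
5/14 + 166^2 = 385789/14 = 27556.36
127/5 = 25.40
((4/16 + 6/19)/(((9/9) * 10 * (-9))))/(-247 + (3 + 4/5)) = 43/1663488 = 0.00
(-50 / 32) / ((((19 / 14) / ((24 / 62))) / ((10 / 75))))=-35 / 589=-0.06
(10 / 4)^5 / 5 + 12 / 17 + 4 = 13185 / 544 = 24.24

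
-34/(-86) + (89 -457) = -15807/43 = -367.60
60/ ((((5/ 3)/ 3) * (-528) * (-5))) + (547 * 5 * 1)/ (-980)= -7411/ 2695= -2.75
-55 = -55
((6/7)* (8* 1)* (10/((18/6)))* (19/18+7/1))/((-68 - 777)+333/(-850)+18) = -0.22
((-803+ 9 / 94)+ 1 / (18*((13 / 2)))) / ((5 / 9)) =-8830247 / 6110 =-1445.21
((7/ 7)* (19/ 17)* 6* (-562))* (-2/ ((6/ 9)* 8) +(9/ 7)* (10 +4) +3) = -2642805/ 34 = -77729.56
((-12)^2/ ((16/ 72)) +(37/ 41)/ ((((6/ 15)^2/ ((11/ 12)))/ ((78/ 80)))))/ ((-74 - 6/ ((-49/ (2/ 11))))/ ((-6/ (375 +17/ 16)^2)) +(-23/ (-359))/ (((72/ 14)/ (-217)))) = 1085168771442/ 2897517271733879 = 0.00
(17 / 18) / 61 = 0.02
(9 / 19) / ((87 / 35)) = 105 / 551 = 0.19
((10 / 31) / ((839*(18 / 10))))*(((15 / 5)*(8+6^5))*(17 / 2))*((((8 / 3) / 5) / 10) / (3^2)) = 529312 / 2106729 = 0.25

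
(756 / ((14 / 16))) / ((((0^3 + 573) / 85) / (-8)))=-195840 / 191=-1025.34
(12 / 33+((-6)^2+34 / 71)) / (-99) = -28774 / 77319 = -0.37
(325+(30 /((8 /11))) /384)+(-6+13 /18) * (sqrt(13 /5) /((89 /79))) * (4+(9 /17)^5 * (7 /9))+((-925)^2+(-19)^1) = 438236727 /512 - 8593757855 * sqrt(65) /2274610914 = 855900.65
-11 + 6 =-5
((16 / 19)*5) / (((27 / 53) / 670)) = 2840800 / 513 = 5537.62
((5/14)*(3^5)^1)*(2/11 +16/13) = 122715/1001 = 122.59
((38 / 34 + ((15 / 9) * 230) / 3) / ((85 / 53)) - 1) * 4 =4128832 / 13005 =317.48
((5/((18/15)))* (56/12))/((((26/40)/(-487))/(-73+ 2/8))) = 41334125/39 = 1059849.36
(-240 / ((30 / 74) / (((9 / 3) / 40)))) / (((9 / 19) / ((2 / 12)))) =-703 / 45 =-15.62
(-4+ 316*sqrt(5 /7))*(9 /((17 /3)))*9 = 3760.34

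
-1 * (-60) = 60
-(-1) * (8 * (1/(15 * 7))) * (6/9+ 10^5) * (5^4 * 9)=300002000/7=42857428.57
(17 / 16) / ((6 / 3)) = 17 / 32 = 0.53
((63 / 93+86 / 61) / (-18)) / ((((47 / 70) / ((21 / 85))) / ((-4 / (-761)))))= -773612 / 3449405247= -0.00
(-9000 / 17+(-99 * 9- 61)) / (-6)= 12592 / 51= 246.90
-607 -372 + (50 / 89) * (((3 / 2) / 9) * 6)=-87081 / 89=-978.44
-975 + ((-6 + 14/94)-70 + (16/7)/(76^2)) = -124808483/118769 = -1050.85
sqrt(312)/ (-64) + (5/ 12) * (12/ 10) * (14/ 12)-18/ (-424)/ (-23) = 4253/ 7314-sqrt(78)/ 32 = 0.31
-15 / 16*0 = 0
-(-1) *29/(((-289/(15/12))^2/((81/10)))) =0.00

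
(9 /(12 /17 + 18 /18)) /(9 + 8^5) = 153 /950533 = 0.00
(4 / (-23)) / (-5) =4 / 115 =0.03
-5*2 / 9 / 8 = -5 / 36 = -0.14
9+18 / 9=11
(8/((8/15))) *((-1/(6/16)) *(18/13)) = -55.38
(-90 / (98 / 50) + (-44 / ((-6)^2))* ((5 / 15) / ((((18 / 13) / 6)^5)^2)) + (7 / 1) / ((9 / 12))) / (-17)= 74308585196309 / 1328071059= 55952.27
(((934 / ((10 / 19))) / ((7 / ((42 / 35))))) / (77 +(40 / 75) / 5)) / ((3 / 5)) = 266190 / 40481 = 6.58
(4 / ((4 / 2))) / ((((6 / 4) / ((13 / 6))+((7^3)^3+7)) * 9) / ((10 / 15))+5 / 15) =156 / 42492356297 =0.00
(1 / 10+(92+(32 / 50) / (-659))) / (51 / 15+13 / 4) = 13.85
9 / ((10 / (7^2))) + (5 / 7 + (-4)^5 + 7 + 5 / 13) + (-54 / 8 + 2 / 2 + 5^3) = -1551643 / 1820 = -852.55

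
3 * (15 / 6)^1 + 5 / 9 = 145 / 18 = 8.06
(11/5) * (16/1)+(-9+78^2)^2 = 184528301/5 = 36905660.20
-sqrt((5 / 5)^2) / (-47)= 1 / 47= 0.02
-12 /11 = -1.09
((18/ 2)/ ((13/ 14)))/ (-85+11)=-63/ 481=-0.13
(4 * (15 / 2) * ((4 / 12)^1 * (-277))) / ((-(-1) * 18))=-1385 / 9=-153.89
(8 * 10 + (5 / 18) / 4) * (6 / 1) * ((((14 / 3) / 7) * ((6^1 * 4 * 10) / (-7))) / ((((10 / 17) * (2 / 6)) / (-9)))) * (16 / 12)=4704240 / 7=672034.29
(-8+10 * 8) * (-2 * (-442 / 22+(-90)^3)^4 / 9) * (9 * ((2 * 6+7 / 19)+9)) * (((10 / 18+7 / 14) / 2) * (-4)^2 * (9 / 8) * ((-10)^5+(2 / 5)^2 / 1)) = 302222346295777515679035349883739431232 / 366025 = 825687716128071895851472800000000.00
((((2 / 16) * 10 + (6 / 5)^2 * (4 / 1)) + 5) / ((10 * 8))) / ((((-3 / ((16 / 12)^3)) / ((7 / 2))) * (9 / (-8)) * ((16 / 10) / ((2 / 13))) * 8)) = 8407 / 1895400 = 0.00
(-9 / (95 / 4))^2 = 1296 / 9025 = 0.14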